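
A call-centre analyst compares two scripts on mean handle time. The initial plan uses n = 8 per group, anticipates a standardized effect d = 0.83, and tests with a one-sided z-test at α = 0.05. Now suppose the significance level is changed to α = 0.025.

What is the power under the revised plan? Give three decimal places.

δ = d·√(n/2) = 0.83 × √(8/2) = 1.6600 (unchanged). New critical value: z_{0.025} = 1.960.
Revised power = P(Z > 1.960 − δ) = Φ(-0.300) = 0.3821.

Power ≈ 0.382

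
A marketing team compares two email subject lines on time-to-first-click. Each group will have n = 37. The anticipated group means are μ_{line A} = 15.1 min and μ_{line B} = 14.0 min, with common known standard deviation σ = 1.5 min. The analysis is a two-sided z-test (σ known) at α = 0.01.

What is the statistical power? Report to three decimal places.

Standardized effect: d = |μ_{line A} − μ_{line B}| / σ = |15.1 − 14.0| / 1.5 = 0.7333
Noncentrality parameter: λ = d·√(n/2) = 0.7333 × √(37/2) = 3.1542
Two-sided α = 0.01 → critical value z_{0.005} = 2.576.
Power = Φ(λ − 2.576) + Φ(−λ − 2.576) = Φ(0.578) + Φ(-5.730) = 0.7185 + 0.0000 = 0.7185.

Power ≈ 0.718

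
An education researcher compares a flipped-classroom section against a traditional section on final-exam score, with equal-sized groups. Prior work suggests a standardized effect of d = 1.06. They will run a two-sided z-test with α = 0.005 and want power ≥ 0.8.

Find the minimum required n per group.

n = 24 per group

Set Φ(δ − 2.807) = 0.8; then δ − 2.807 = Φ⁻¹(0.8) = 0.842, giving δ = 3.649.
(For δ > 0 the lower-tail rejection region contributes negligibly to power, so the one-term inversion is standard.)
δ = d·√(n/2) ⇒ n = 2(δ/d)² = 2 × (3.649 / 1.06)² = 23.70.
Round up to the next whole unit.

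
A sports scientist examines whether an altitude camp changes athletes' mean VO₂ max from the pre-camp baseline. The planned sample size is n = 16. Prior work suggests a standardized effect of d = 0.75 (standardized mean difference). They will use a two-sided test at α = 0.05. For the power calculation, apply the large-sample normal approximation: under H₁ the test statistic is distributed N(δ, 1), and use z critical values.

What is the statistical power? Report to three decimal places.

Power ≈ 0.851

Noncentrality parameter: δ = d·√n = 0.75 × √16 = 3.0000
Two-sided α = 0.05 → critical value z_{0.025} = 1.960.
Power = Φ(δ − 1.960) + Φ(−δ − 1.960) = Φ(1.040) + Φ(-4.960) = 0.8508 + 0.0000 = 0.8508.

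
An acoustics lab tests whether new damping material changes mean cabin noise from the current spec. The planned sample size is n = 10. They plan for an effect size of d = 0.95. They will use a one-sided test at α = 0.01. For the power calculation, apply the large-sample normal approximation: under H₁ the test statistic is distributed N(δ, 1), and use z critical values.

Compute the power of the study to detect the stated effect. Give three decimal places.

Noncentrality parameter: δ = d·√n = 0.95 × √10 = 3.0042
One-sided α = 0.01 → critical value z_{0.01} = 2.326.
Power = P(Z > 2.326 − δ) = Φ(0.678) = 0.7511.

Power ≈ 0.751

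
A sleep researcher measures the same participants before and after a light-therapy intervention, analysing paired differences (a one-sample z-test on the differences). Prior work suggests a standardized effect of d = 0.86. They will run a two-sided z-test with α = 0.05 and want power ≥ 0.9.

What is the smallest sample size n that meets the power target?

n = 15

Set Φ(δ − 1.960) = 0.9; then δ − 1.960 = Φ⁻¹(0.9) = 1.282, giving δ = 3.242.
(Ignoring the negligible lower-tail rejection probability gives the usual closed-form inversion.)
δ = d·√n ⇒ n = (δ/d)² = (3.242 / 0.86)² = 14.21.
Rounding up, n = 15.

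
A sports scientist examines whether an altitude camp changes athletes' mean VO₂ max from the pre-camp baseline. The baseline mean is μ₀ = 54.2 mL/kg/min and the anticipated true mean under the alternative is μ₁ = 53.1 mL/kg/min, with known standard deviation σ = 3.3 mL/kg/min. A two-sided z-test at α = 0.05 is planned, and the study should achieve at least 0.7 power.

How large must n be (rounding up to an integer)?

Standardized effect: d = |μ₁ − μ₀| / σ = |53.1 − 54.2| / 3.3 = 0.3333
Set Φ(δ − 1.960) = 0.7; then δ − 1.960 = Φ⁻¹(0.7) = 0.524, giving δ = 2.484.
(The Φ(−δ − z_{α/2}) term is vanishingly small for δ > 0 and is dropped in the standard sample-size formula.)
δ = d·√n ⇒ n = (δ/d)² = (2.484 / 0.3333)² = 55.55.
Rounding up, n = 56.

n = 56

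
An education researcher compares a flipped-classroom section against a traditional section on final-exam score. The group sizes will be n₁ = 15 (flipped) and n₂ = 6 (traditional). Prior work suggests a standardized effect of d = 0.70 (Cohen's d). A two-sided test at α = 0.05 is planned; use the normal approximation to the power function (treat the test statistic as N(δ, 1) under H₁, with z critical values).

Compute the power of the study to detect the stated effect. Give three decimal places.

Power ≈ 0.305

Noncentrality parameter: δ = d / √(1/n₁ + 1/n₂) = 0.70 / √(1/15 + 1/6) = 1.4491
Critical value for a two-sided test at α = 0.05: z_{α/2} = 1.960.
Power = Φ(δ − 1.960) + Φ(−δ − 1.960) = Φ(-0.511) + Φ(-3.409) = 0.3047 + 0.0003 = 0.3051.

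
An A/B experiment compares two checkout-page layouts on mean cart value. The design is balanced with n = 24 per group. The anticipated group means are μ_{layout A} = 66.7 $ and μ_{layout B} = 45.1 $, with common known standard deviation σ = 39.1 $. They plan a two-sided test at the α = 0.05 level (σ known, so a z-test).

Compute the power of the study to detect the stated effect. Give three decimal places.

Standardized effect: d = |μ_{layout A} − μ_{layout B}| / σ = |66.7 − 45.1| / 39.1 = 0.5524
Noncentrality parameter: δ = d·√(n/2) = 0.5524 × √(24/2) = 1.9137
Critical value for a two-sided test at α = 0.05: z_{α/2} = 1.960.
Power = Φ(δ − 1.960) + Φ(−δ − 1.960) = Φ(-0.046) + Φ(-3.874) = 0.4815 + 0.0001 = 0.4816.

Power ≈ 0.482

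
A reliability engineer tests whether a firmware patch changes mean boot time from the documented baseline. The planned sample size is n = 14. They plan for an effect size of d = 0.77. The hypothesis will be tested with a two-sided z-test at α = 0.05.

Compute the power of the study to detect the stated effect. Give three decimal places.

Power ≈ 0.822

Noncentrality parameter: δ = d·√n = 0.77 × √14 = 2.8811
Critical value for a two-sided test at α = 0.05: z_{α/2} = 1.960.
Power = Φ(δ − 1.960) + Φ(−δ − 1.960) = Φ(0.921) + Φ(-4.841) = 0.8215 + 0.0000 = 0.8215.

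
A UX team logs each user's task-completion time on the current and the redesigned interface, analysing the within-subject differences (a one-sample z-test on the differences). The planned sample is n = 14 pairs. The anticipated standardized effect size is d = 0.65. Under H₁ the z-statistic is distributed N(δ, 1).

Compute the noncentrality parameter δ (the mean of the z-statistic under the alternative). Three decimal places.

The noncentrality parameter scales effect size by the design's sample-size factor: δ = d·√n = 0.65 × √14 = 2.4321

δ ≈ 2.432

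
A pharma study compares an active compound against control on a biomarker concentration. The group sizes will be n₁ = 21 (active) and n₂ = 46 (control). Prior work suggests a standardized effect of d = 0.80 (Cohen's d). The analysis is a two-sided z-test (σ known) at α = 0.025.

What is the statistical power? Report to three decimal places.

Power ≈ 0.787

Noncentrality parameter: λ = d / √(1/n₁ + 1/n₂) = 0.80 / √(1/21 + 1/46) = 3.0377
Critical value for a two-sided test at α = 0.025: z_{α/2} = 2.241.
Power = Φ(λ − 2.241) + Φ(−λ − 2.241) = Φ(0.796) + Φ(-5.279) = 0.7871 + 0.0000 = 0.7871.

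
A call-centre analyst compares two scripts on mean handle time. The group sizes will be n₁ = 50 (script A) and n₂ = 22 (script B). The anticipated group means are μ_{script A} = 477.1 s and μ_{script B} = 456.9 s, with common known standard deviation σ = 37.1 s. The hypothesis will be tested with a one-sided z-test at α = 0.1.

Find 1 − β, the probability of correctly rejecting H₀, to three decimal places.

Power ≈ 0.801

Standardized effect: d = |μ_{script A} − μ_{script B}| / σ = |477.1 − 456.9| / 37.1 = 0.5445
Noncentrality parameter: δ = d / √(1/n₁ + 1/n₂) = 0.5445 / √(1/50 + 1/22) = 2.1282
One-sided α = 0.1 → critical value z_{0.1} = 1.282.
Power = P(Z > 1.282 − δ) = Φ(0.847) = 0.8014.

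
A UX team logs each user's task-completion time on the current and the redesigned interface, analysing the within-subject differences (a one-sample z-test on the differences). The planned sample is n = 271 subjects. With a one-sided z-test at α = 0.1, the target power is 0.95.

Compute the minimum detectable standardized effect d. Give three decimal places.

d ≈ 0.178

Need Φ(δ − 1.282) = 0.95, so δ = 1.282 + 1.645 = 2.926.
δ = d·√n ⇒ d = δ/√n = 2.926/√271 = 0.1778.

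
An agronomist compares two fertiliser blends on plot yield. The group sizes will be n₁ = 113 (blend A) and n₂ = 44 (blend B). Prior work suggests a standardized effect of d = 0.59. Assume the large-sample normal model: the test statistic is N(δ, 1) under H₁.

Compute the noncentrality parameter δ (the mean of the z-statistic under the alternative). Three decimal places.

δ ≈ 3.320

The noncentrality parameter scales effect size by the design's sample-size factor: δ = d / √(1/n₁ + 1/n₂) = 0.59 / √(1/113 + 1/44) = 3.3202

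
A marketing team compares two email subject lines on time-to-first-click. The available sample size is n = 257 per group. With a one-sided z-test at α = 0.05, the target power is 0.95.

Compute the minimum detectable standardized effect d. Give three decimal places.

Need Φ(δ − 1.645) = 0.95, so δ = 1.645 + 1.645 = 3.290.
δ = d·√(n/2) ⇒ d = δ/√(n/2) = 3.290/√(257/2) = 0.2902.

d ≈ 0.290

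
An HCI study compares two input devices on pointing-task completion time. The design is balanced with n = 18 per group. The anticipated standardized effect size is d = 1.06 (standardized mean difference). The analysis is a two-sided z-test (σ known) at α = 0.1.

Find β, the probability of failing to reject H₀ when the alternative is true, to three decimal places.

β ≈ 0.062

Noncentrality parameter: δ = d·√(n/2) = 1.06 × √(18/2) = 3.1800
Two-sided α = 0.1 → critical value z_{0.05} = 1.645.
Power = Φ(δ − 1.645) + Φ(−δ − 1.645) = Φ(1.535) + Φ(-4.825) = 0.9376 + 0.0000 = 0.9376.
Type II error: β = 1 − power = 1 − 0.9376 = 0.0624.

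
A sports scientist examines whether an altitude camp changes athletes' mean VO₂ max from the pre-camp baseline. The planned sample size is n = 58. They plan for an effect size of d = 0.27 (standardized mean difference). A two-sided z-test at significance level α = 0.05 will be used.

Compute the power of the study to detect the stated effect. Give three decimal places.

Power ≈ 0.538

Noncentrality parameter: δ = d·√n = 0.27 × √58 = 2.0563
Critical value for a two-sided test at α = 0.05: z_{α/2} = 1.960.
Power = Φ(δ − 1.960) + Φ(−δ − 1.960) = Φ(0.096) + Φ(-4.016) = 0.5384 + 0.0000 = 0.5384.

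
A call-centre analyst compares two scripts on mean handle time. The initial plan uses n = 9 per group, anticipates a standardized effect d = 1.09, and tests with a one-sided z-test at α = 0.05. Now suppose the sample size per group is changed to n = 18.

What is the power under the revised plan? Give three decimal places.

Power ≈ 0.948

With n = 18 per group: δ = d·√(n/2) = 1.09 × √(18/2) = 3.2700. Critical value z_{0.05} = 1.645.
Revised power = Φ(δ − 1.645) = Φ(1.625) = 0.9479.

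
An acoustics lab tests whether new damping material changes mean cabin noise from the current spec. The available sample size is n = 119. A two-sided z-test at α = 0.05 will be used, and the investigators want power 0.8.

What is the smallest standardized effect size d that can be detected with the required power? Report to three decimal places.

Need Φ(δ − 1.960) = 0.8, so δ = 1.960 + 0.842 = 2.802.
(The second rejection-region term Φ(−δ − z_{α/2}) is negligible and dropped.)
δ = d·√n ⇒ d = δ/√n = 2.802/√119 = 0.2568.

d ≈ 0.257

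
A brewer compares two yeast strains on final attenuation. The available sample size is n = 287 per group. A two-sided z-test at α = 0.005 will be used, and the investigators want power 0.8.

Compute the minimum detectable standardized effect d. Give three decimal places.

Required noncentrality: δ = z_{0.0025} + z_{0.20} = 2.807 + 0.842 = 3.649.
(The second rejection-region term Φ(−δ − z_{α/2}) is negligible and dropped.)
δ = d·√(n/2) ⇒ d = δ/√(n/2) = 3.649/√(287/2) = 0.3046.

d ≈ 0.305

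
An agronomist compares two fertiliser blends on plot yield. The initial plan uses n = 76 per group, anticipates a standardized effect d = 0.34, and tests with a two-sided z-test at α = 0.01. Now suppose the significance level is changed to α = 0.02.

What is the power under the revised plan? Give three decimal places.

Power ≈ 0.409

δ = d·√(n/2) = 0.34 × √(76/2) = 2.0959 (unchanged). New critical value: z_{0.01} = 2.326.
Revised power = Φ(δ − 2.326) + Φ(−δ − 2.326) = Φ(-0.230) + Φ(-4.422) = 0.4089 + 0.0000 = 0.4089.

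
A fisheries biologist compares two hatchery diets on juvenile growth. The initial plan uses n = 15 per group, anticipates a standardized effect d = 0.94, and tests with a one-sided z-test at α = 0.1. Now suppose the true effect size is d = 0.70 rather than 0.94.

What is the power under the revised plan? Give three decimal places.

With d = 0.70: δ = d·√(n/2) = 0.70 × √(15/2) = 1.9170. Critical value z_{0.1} = 1.282.
Revised power = P(Z > 1.282 − δ) = Φ(0.635) = 0.7374.

Power ≈ 0.737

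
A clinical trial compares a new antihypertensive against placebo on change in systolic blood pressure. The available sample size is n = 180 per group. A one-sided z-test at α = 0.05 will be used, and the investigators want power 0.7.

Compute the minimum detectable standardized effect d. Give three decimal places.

Need Φ(δ − 1.645) = 0.7, so δ = 1.645 + 0.524 = 2.169.
δ = d·√(n/2) ⇒ d = δ/√(n/2) = 2.169/√(180/2) = 0.2287.

d ≈ 0.229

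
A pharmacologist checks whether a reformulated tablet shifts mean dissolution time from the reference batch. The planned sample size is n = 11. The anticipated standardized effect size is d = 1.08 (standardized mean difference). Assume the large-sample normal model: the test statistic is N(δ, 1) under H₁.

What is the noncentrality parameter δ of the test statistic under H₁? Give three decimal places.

The noncentrality parameter scales effect size by the design's sample-size factor: δ = d·√n = 1.08 × √11 = 3.5820

δ ≈ 3.582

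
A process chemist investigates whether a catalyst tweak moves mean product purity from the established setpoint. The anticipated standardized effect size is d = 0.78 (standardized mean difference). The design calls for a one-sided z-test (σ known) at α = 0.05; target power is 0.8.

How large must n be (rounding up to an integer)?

For power 0.8 need Φ(δ − z_{0.05}) = 0.8, so δ = z_{0.05} + z_{0.20} = 1.645 + 0.842 = 2.486.
δ = d·√n ⇒ n = (δ/d)² = (2.486 / 0.78)² = 10.16.
Rounding up, n = 11.

n = 11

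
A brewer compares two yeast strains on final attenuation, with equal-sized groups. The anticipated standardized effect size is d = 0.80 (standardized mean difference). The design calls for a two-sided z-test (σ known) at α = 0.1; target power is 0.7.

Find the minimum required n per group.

Set Φ(δ − 1.645) = 0.7; then δ − 1.645 = Φ⁻¹(0.7) = 0.524, giving δ = 2.169.
(For δ > 0 the lower-tail rejection region contributes negligibly to power, so the one-term inversion is standard.)
δ = d·√(n/2) ⇒ n = 2(δ/d)² = 2 × (2.169 / 0.80)² = 14.71.
Rounding up, n = 15 per group.

n = 15 per group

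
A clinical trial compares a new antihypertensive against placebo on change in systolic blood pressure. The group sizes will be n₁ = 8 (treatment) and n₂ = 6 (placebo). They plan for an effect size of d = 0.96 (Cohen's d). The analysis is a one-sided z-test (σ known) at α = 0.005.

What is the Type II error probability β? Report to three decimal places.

β ≈ 0.788

Noncentrality parameter: δ = d / √(1/n₁ + 1/n₂) = 0.96 / √(1/8 + 1/6) = 1.7776
One-sided α = 0.005 → critical value z_{0.005} = 2.576.
Power = Φ(δ − 2.576) = Φ(-0.798) = 0.2124.
Type II error: β = 1 − power = 1 − 0.2124 = 0.7876.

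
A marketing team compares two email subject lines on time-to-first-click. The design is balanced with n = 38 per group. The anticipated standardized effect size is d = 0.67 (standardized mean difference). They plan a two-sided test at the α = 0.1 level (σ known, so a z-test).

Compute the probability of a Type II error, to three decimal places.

β ≈ 0.101

Noncentrality parameter: δ = d·√(n/2) = 0.67 × √(38/2) = 2.9205
Two-sided α = 0.1 → critical value z_{0.05} = 1.645.
Power = Φ(δ − 1.645) + Φ(−δ − 1.645) = Φ(1.276) + Φ(-4.565) = 0.8990 + 0.0000 = 0.8990.
Type II error: β = 1 − power = 1 − 0.8990 = 0.1010.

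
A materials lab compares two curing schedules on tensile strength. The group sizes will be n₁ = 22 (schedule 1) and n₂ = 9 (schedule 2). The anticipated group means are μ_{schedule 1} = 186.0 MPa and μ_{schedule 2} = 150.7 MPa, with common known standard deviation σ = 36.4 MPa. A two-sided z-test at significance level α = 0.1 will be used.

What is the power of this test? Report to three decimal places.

Standardized effect: d = |μ_{schedule 1} − μ_{schedule 2}| / σ = |186.0 − 150.7| / 36.4 = 0.9698
Noncentrality parameter: δ = d / √(1/n₁ + 1/n₂) = 0.9698 / √(1/22 + 1/9) = 2.4509
Two-sided α = 0.1 → critical value z_{0.05} = 1.645.
Power = Φ(δ − 1.645) + Φ(−δ − 1.645) = Φ(0.806) + Φ(-4.096) = 0.7899 + 0.0000 = 0.7899.

Power ≈ 0.790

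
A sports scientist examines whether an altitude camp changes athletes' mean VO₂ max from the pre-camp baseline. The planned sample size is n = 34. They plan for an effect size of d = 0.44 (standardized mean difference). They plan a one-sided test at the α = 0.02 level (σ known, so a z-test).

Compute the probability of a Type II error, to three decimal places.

β ≈ 0.304

Noncentrality parameter: δ = d·√n = 0.44 × √34 = 2.5656
One-sided α = 0.02 → critical value z_{0.02} = 2.054.
Power = P(Z > 2.054 − δ) = Φ(0.512) = 0.6956.
Type II error: β = 1 − power = 1 − 0.6956 = 0.3044.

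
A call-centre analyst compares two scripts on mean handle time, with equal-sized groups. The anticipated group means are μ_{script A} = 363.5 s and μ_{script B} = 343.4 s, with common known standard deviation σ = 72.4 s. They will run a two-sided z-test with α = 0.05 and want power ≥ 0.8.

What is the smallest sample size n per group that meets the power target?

Standardized effect: d = |μ_{script A} − μ_{script B}| / σ = |363.5 − 343.4| / 72.4 = 0.2776
For power 0.8 need Φ(δ − z_{0.025}) = 0.8, so δ = z_{0.025} + z_{0.20} = 1.960 + 0.842 = 2.802.
(The Φ(−δ − z_{α/2}) term is vanishingly small for δ > 0 and is dropped in the standard sample-size formula.)
δ = d·√(n/2) ⇒ n = 2(δ/d)² = 2 × (2.802 / 0.2776)² = 203.67.
Round up to the next whole unit.

n = 204 per group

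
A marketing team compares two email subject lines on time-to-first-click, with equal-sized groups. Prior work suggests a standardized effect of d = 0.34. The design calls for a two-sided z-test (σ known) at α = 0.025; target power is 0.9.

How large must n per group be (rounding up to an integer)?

For power 0.9 need Φ(δ − z_{0.0125}) = 0.9, so δ = z_{0.0125} + z_{0.10} = 2.241 + 1.282 = 3.523.
(For δ > 0 the lower-tail rejection region contributes negligibly to power, so the one-term inversion is standard.)
δ = d·√(n/2) ⇒ n = 2(δ/d)² = 2 × (3.523 / 0.34)² = 214.73.
Rounding up, n = 215 per group.

n = 215 per group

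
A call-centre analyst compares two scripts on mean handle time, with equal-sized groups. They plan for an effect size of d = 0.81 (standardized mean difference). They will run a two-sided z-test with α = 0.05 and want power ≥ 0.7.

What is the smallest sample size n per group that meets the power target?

n = 19 per group

Set Φ(δ − 1.960) = 0.7; then δ − 1.960 = Φ⁻¹(0.7) = 0.524, giving δ = 2.484.
(Ignoring the negligible lower-tail rejection probability gives the usual closed-form inversion.)
δ = d·√(n/2) ⇒ n = 2(δ/d)² = 2 × (2.484 / 0.81)² = 18.81.
Rounding up, n = 19 per group.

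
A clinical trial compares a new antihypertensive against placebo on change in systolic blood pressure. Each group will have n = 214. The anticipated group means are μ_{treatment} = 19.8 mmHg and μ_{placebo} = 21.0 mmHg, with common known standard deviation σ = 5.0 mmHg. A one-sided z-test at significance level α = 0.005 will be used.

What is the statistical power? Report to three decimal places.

Power ≈ 0.463

Standardized effect: d = |μ_{treatment} − μ_{placebo}| / σ = |19.8 − 21.0| / 5.0 = 0.2400
Noncentrality parameter: δ = d·√(n/2) = 0.2400 × √(214/2) = 2.4826
One-sided α = 0.005 → critical value z_{0.005} = 2.576.
Power = Φ(δ − 2.576) = Φ(-0.093) = 0.4629.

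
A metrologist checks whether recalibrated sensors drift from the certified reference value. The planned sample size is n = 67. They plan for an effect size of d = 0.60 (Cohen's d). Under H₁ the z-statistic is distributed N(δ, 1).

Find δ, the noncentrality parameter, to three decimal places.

The noncentrality parameter scales effect size by the design's sample-size factor: δ = d·√n = 0.60 × √67 = 4.9112

δ ≈ 4.911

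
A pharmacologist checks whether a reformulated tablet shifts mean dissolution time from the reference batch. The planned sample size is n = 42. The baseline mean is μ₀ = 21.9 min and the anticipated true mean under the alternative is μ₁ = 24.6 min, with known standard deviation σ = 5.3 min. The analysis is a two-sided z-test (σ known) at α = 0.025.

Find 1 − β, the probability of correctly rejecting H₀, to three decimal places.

Power ≈ 0.855

Standardized effect: d = |μ₁ − μ₀| / σ = |24.6 − 21.9| / 5.3 = 0.5094
Noncentrality parameter: δ = d·√n = 0.5094 × √42 = 3.3015
Critical value for a two-sided test at α = 0.025: z_{α/2} = 2.241.
Power = Φ(δ − 2.241) + Φ(−δ − 2.241) = Φ(1.060) + Φ(-5.543) = 0.8555 + 0.0000 = 0.8555.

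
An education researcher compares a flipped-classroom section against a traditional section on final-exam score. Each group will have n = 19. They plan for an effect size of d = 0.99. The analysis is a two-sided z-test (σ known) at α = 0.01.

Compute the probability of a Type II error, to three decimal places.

Noncentrality parameter: δ = d·√(n/2) = 0.99 × √(19/2) = 3.0514
Critical value for a two-sided test at α = 0.01: z_{α/2} = 2.576.
Power = Φ(δ − 2.576) + Φ(−δ − 2.576) = Φ(0.476) + Φ(-5.627) = 0.6828 + 0.0000 = 0.6828.
Type II error: β = 1 − power = 1 − 0.6828 = 0.3172.

β ≈ 0.317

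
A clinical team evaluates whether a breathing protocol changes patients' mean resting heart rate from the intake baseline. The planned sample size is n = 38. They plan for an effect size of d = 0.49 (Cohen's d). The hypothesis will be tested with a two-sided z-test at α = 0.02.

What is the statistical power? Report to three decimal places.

Power ≈ 0.756

Noncentrality parameter: λ = d·√n = 0.49 × √38 = 3.0206
Two-sided α = 0.02 → critical value z_{0.01} = 2.326.
Power = Φ(λ − 2.326) + Φ(−λ − 2.326) = Φ(0.694) + Φ(-5.347) = 0.7562 + 0.0000 = 0.7562.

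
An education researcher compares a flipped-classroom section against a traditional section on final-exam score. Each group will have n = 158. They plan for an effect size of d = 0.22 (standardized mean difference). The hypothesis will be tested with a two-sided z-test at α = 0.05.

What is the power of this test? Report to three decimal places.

Noncentrality parameter: δ = d·√(n/2) = 0.22 × √(158/2) = 1.9554
Two-sided α = 0.05 → critical value z_{0.025} = 1.960.
Power = Φ(δ − 1.960) + Φ(−δ − 1.960) = Φ(-0.005) + Φ(-3.915) = 0.4982 + 0.0000 = 0.4982.

Power ≈ 0.498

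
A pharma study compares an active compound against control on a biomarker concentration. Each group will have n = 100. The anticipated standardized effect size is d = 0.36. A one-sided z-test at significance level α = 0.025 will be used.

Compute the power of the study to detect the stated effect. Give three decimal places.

Power ≈ 0.721

Noncentrality parameter: δ = d·√(n/2) = 0.36 × √(100/2) = 2.5456
Critical value for a one-sided test at α = 0.025: z_α = 1.960.
Power = Φ(δ − 1.960) = Φ(0.586) = 0.7209.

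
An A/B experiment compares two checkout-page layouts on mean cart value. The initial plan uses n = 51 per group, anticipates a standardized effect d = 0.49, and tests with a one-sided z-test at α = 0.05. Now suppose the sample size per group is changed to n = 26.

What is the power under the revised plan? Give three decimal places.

With n = 26 per group: δ = d·√(n/2) = 0.49 × √(26/2) = 1.7667. Critical value z_{0.05} = 1.645.
Revised power = Φ(δ − 1.645) = Φ(0.122) = 0.5485.

Power ≈ 0.548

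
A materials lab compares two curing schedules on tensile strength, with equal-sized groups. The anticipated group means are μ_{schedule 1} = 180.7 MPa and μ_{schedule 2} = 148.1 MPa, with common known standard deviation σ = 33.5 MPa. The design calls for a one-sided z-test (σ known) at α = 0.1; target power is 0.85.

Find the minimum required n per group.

Standardized effect: d = |μ_{schedule 1} − μ_{schedule 2}| / σ = |180.7 − 148.1| / 33.5 = 0.9731
For power 0.85 need Φ(δ − z_{0.1}) = 0.85, so δ = z_{0.1} + z_{0.15} = 1.282 + 1.036 = 2.318.
δ = d·√(n/2) ⇒ n = 2(δ/d)² = 2 × (2.318 / 0.9731)² = 11.35.
Rounding up, n = 12 per group.

n = 12 per group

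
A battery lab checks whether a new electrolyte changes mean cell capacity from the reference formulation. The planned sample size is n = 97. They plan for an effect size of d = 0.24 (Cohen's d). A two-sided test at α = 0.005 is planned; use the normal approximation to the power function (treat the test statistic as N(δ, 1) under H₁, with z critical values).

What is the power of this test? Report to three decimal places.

Power ≈ 0.329

Noncentrality parameter: δ = d·√n = 0.24 × √97 = 2.3637
Critical value for a two-sided test at α = 0.005: z_{α/2} = 2.807.
Power = Φ(δ − 2.807) + Φ(−δ − 2.807) = Φ(-0.443) + Φ(-5.171) = 0.3288 + 0.0000 = 0.3288.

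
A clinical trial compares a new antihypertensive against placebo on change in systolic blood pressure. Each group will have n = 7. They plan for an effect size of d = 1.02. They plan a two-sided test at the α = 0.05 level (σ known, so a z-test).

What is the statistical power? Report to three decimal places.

Noncentrality parameter: δ = d·√(n/2) = 1.02 × √(7/2) = 1.9082
Critical value for a two-sided test at α = 0.05: z_{α/2} = 1.960.
Power = Φ(δ − 1.960) + Φ(−δ − 1.960) = Φ(-0.052) + Φ(-3.868) = 0.4794 + 0.0001 = 0.4794.

Power ≈ 0.479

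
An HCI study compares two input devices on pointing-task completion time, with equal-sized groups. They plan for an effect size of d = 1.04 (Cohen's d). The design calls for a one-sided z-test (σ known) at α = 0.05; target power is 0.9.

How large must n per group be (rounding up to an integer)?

n = 16 per group

Set Φ(δ − 1.645) = 0.9; then δ − 1.645 = Φ⁻¹(0.9) = 1.282, giving δ = 2.926.
δ = d·√(n/2) ⇒ n = 2(δ/d)² = 2 × (2.926 / 1.04)² = 15.84.
Round up to the next whole unit.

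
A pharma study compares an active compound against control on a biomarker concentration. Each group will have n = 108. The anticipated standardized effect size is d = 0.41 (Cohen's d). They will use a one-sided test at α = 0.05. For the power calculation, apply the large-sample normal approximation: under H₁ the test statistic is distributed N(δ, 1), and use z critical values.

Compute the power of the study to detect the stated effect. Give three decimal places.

Noncentrality parameter: δ = d·√(n/2) = 0.41 × √(108/2) = 3.0129
Critical value for a one-sided test at α = 0.05: z_α = 1.645.
Power = Φ(δ − 1.645) = Φ(1.368) = 0.9143.

Power ≈ 0.914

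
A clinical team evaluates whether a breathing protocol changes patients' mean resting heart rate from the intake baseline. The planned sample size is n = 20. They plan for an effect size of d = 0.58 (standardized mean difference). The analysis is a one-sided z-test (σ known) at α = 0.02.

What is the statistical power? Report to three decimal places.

Power ≈ 0.705

Noncentrality parameter: δ = d·√n = 0.58 × √20 = 2.5938
Critical value for a one-sided test at α = 0.02: z_α = 2.054.
Power = Φ(δ − 2.054) = Φ(0.540) = 0.7054.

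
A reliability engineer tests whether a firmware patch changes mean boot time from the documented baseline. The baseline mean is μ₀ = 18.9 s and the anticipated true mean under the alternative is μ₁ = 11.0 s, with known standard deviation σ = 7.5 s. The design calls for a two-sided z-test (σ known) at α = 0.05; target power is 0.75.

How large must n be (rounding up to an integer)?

n = 7

Standardized effect: d = |μ₁ − μ₀| / σ = |11.0 − 18.9| / 7.5 = 1.0533
Set Φ(δ − 1.960) = 0.75; then δ − 1.960 = Φ⁻¹(0.75) = 0.674, giving δ = 2.634.
(For δ > 0 the lower-tail rejection region contributes negligibly to power, so the one-term inversion is standard.)
δ = d·√n ⇒ n = (δ/d)² = (2.634 / 1.0533)² = 6.26.
Rounding up, n = 7.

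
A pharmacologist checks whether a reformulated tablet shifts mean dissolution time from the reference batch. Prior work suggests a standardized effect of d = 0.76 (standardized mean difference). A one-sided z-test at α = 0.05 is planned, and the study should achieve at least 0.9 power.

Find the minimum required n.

n = 15

For power 0.9 need Φ(δ − z_{0.05}) = 0.9, so δ = z_{0.05} + z_{0.10} = 1.645 + 1.282 = 2.926.
δ = d·√n ⇒ n = (δ/d)² = (2.926 / 0.76)² = 14.83.
Round up to the next whole unit.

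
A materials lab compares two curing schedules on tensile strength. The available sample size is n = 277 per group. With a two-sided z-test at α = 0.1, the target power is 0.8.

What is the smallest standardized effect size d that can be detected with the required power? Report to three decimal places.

d ≈ 0.211

Need Φ(δ − 1.645) = 0.8, so δ = 1.645 + 0.842 = 2.486.
(Lower-tail contribution to power is negligible for δ > 0.)
δ = d·√(n/2) ⇒ d = δ/√(n/2) = 2.486/√(277/2) = 0.2113.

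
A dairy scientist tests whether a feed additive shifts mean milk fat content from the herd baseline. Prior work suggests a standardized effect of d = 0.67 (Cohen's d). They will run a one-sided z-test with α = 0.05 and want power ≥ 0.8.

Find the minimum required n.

For power 0.8 need Φ(δ − z_{0.05}) = 0.8, so δ = z_{0.05} + z_{0.20} = 1.645 + 0.842 = 2.486.
δ = d·√n ⇒ n = (δ/d)² = (2.486 / 0.67)² = 13.77.
Rounding up, n = 14.

n = 14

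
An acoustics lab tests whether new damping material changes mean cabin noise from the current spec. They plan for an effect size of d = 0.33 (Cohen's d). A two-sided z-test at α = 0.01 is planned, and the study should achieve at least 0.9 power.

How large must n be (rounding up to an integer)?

Set Φ(δ − 2.576) = 0.9; then δ − 2.576 = Φ⁻¹(0.9) = 1.282, giving δ = 3.857.
(The Φ(−δ − z_{α/2}) term is vanishingly small for δ > 0 and is dropped in the standard sample-size formula.)
δ = d·√n ⇒ n = (δ/d)² = (3.857 / 0.33)² = 136.63.
Round up to the next whole unit.

n = 137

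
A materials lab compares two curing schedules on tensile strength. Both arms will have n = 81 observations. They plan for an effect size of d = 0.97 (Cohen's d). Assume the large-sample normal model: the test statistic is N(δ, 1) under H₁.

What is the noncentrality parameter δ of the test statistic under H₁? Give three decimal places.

δ = d·√(n/2) = 0.97 × √(81/2) = 6.1730

δ ≈ 6.173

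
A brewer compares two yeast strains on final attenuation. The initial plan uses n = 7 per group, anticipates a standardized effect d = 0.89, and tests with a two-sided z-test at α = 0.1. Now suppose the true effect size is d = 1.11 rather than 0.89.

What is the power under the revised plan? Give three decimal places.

Power ≈ 0.667

With d = 1.11: δ = d·√(n/2) = 1.11 × √(7/2) = 2.0766. Critical value z_{0.05} = 1.645.
Revised power = Φ(δ − 1.645) + Φ(−δ − 1.645) = Φ(0.432) + Φ(-3.721) = 0.6670 + 0.0001 = 0.6671.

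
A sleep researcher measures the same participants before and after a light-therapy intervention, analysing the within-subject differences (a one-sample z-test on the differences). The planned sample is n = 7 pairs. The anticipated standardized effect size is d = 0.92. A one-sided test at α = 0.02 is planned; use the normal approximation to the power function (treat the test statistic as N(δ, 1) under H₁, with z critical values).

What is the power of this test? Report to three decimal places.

Noncentrality parameter: δ = d·√n = 0.92 × √7 = 2.4341
Critical value for a one-sided test at α = 0.02: z_α = 2.054.
Power = P(Z > 2.054 − δ) = Φ(0.380) = 0.6482.

Power ≈ 0.648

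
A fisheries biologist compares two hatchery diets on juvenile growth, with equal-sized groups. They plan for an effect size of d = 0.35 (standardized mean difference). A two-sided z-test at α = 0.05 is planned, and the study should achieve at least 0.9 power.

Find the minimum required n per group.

n = 172 per group

Set Φ(δ − 1.960) = 0.9; then δ − 1.960 = Φ⁻¹(0.9) = 1.282, giving δ = 3.242.
(For δ > 0 the lower-tail rejection region contributes negligibly to power, so the one-term inversion is standard.)
δ = d·√(n/2) ⇒ n = 2(δ/d)² = 2 × (3.242 / 0.35)² = 171.55.
Rounding up, n = 172 per group.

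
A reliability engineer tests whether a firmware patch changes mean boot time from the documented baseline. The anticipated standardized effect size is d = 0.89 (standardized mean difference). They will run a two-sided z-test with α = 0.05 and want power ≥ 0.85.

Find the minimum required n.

n = 12

Set Φ(δ − 1.960) = 0.85; then δ − 1.960 = Φ⁻¹(0.85) = 1.036, giving δ = 2.996.
(For δ > 0 the lower-tail rejection region contributes negligibly to power, so the one-term inversion is standard.)
δ = d·√n ⇒ n = (δ/d)² = (2.996 / 0.89)² = 11.33.
Round up to the next whole unit.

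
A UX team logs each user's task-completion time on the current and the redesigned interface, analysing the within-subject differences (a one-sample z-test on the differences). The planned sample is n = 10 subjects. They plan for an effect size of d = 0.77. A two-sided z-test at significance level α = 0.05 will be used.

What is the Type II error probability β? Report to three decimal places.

Noncentrality parameter: λ = d·√n = 0.77 × √10 = 2.4350
Two-sided α = 0.05 → critical value z_{0.025} = 1.960.
Power = Φ(λ − 1.960) + Φ(−λ − 1.960) = Φ(0.475) + Φ(-4.395) = 0.6826 + 0.0000 = 0.6826.
Type II error: β = 1 − power = 1 − 0.6826 = 0.3174.

β ≈ 0.317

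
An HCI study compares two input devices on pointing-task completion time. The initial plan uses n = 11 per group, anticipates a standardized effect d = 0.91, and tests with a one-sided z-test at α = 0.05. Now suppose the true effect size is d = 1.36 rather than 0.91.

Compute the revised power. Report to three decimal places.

With d = 1.36: δ = d·√(n/2) = 1.36 × √(11/2) = 3.1895. Critical value z_{0.05} = 1.645.
Revised power = P(Z > 1.645 − δ) = Φ(1.545) = 0.9388.

Power ≈ 0.939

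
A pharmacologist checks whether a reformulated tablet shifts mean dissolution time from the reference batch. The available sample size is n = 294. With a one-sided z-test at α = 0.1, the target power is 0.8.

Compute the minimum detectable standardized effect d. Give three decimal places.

Required noncentrality: δ = z_{0.1} + z_{0.20} = 1.282 + 0.842 = 2.123.
δ = d·√n ⇒ d = δ/√n = 2.123/√294 = 0.1238.

d ≈ 0.124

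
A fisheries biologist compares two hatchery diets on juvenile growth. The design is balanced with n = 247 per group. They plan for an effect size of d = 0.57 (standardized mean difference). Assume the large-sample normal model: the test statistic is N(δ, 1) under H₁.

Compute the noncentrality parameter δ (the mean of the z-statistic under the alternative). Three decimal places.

The noncentrality parameter scales effect size by the design's sample-size factor: δ = d·√(n/2) = 0.57 × √(247/2) = 6.3344

δ ≈ 6.334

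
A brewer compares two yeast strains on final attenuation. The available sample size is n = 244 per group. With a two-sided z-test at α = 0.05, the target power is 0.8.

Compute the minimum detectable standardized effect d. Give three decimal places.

Need Φ(δ − 1.960) = 0.8, so δ = 1.960 + 0.842 = 2.802.
(Lower-tail contribution to power is negligible for δ > 0.)
δ = d·√(n/2) ⇒ d = δ/√(n/2) = 2.802/√(244/2) = 0.2536.

d ≈ 0.254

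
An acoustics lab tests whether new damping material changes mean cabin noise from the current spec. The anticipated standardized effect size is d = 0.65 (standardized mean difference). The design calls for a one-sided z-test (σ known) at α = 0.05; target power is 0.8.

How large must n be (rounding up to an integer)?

Set Φ(δ − 1.645) = 0.8; then δ − 1.645 = Φ⁻¹(0.8) = 0.842, giving δ = 2.486.
δ = d·√n ⇒ n = (δ/d)² = (2.486 / 0.65)² = 14.63.
Rounding up, n = 15.

n = 15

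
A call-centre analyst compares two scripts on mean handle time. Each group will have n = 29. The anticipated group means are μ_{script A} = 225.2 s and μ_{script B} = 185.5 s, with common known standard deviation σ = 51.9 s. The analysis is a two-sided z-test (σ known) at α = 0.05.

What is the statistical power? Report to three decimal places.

Power ≈ 0.830

Standardized effect: d = |μ_{script A} − μ_{script B}| / σ = |225.2 − 185.5| / 51.9 = 0.7649
Noncentrality parameter: δ = d·√(n/2) = 0.7649 × √(29/2) = 2.9128
Two-sided α = 0.05 → critical value z_{0.025} = 1.960.
Power = Φ(δ − 1.960) + Φ(−δ − 1.960) = Φ(0.953) + Φ(-4.873) = 0.8297 + 0.0000 = 0.8297.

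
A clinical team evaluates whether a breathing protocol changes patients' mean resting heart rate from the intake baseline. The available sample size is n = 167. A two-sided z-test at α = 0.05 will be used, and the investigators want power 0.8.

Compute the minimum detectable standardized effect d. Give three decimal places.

d ≈ 0.217

Need Φ(δ − 1.960) = 0.8, so δ = 1.960 + 0.842 = 2.802.
(The second rejection-region term Φ(−δ − z_{α/2}) is negligible and dropped.)
δ = d·√n ⇒ d = δ/√n = 2.802/√167 = 0.2168.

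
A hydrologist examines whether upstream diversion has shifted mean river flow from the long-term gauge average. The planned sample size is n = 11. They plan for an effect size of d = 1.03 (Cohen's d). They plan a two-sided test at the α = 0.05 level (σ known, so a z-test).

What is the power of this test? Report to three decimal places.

Noncentrality parameter: δ = d·√n = 1.03 × √11 = 3.4161
Critical value for a two-sided test at α = 0.05: z_{α/2} = 1.960.
Power = Φ(δ − 1.960) + Φ(−δ − 1.960) = Φ(1.456) + Φ(-5.376) = 0.9273 + 0.0000 = 0.9273.

Power ≈ 0.927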